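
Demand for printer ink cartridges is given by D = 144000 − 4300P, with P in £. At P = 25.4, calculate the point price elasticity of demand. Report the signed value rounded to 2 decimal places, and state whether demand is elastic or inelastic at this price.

dD/dP = −4300. At P = 25.4, D = 144000 − 4300(25.4) = 34780.
Ed = (dD/dP)·(P/D) = −4300 × (25.4/34780) = -3.1403…
|Ed| = 3.14 > 1, so demand is elastic.

-3.14; elastic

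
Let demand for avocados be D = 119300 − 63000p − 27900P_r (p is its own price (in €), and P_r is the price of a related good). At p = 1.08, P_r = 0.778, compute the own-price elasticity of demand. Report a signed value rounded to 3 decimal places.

At the given values, D = 119300 − 63000(1.08) − 27900(0.778) = 29553.8.
∂D/∂p = −63000.
E = (-63000) × (1.08/29553.8) = -2.30224…

-2.302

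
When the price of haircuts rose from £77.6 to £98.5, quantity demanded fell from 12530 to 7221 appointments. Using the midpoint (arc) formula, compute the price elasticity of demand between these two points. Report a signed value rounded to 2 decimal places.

-2.26

%ΔQ = (7221 − 12530) / [(12530 + 7221)/2] = -5309/9875.5 = -0.537593…
%ΔP = (98.5 − 77.6) / [(77.6 + 98.5)/2] = 20.9/88.05 = 0.237365…
Arc Ed = %ΔQ / %ΔP = (-5309/9875.5) / (20.9/88.05) = -2.2648…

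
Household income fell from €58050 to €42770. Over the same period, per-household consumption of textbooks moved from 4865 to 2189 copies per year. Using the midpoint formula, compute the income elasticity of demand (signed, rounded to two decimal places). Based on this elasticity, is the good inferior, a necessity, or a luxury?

%ΔQ = (2189 − 4865)/[( 4865 + 2189)/2] = -2676/3527 = -0.758718…
%ΔIncome = (42770 − 58050)/[( 58050 + 42770)/2] = -15280/50410 = -0.303114…
E_income = (-2676/3527) / (-15280/50410) = 2.5030…
E_income > 1 ⇒ normal good, luxury.

2.50; luxury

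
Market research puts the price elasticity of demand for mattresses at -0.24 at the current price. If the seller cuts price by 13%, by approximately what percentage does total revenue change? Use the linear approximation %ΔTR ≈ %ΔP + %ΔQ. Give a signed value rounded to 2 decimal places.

%ΔQ ≈ Ed × %ΔP = (-0.24) × (-13%) = +3.1200%
%ΔTR ≈ %ΔP + %ΔQ = (-13%) + (+3.1200%) = -9.8800%

-9.88%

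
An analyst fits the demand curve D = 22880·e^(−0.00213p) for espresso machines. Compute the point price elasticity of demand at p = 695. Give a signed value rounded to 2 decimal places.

-1.48

dD/dp = −0.00213·D = -11.0899. At p = 695, D = 5206.53.
Ed = (dD/dp)·(p/D) = (-11.0899) × (695/5206.53) = -1.4803…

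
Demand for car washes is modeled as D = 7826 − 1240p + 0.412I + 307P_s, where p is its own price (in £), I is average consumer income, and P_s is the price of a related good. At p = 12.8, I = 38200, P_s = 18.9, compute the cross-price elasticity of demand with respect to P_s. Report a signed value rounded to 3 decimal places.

0.430

At the given values, D = 7826 − 1240(12.8) + 0.412(38200) + 307(18.9) = 13494.7.
∂D/∂P_s = 307.
E = (307) × (18.9/13494.7) = 0.42996…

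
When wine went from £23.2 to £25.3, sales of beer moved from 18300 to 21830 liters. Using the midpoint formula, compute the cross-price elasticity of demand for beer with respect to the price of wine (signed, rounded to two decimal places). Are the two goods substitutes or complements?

%ΔQ_{beer} = (21830 − 18300)/avg = 3530/20065 = 0.175928…
%ΔP_{wine} = (25.3 − 23.2)/avg = 2.1/24.25 = 0.086597…
E_cross = (3530/20065) / (2.1/24.25) = 2.0315…
E_cross > 0 ⇒ the goods are substitutes.

2.03; substitutes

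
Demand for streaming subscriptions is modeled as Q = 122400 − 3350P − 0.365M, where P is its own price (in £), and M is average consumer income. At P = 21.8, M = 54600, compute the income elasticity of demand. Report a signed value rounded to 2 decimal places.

-0.68

At the given values, Q = 122400 − 3350(21.8) − 0.365(54600) = 29441.
∂Q/∂M = -0.365.
E = (-0.365) × (54600/29441) = -0.6769…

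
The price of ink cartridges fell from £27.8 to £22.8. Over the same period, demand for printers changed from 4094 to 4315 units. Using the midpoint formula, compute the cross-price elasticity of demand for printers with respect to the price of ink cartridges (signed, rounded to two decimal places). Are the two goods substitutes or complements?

-0.27; complements

%ΔQ_{printers} = (4315 − 4094)/avg = 221/4204.5 = 0.052562…
%ΔP_{ink cartridges} = (22.8 − 27.8)/avg = -5/25.3 = -0.197628…
E_cross = (221/4204.5) / (-5/25.3) = -0.2659…
E_cross < 0 ⇒ the goods are complements.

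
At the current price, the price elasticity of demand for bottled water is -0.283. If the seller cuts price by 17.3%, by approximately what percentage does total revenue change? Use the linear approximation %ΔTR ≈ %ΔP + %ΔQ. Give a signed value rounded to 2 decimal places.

-12.40%

%ΔQ ≈ Ed × %ΔP = (-0.283) × (-17.3%) = +4.8959%
%ΔTR ≈ %ΔP + %ΔQ = (-17.3%) + (+4.8959%) = -12.4041%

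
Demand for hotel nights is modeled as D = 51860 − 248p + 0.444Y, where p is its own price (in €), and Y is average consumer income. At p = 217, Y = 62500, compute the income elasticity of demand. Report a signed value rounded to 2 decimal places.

At the given values, D = 51860 − 248(217) + 0.444(62500) = 25794.
∂D/∂Y = 0.444.
E = (0.444) × (62500/25794) = 1.0758…

1.08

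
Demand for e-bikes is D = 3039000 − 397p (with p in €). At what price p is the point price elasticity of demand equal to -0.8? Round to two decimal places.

3402.18

Ed = −397p/(3039000 − 397p). Set this equal to -0.8:
397p = 0.8·(3039000 − 397p) ⇒ 397p(1 + 0.8) = 0.8·3039000
p = 0.8·3039000 / (397·1.8) = 3402.1830…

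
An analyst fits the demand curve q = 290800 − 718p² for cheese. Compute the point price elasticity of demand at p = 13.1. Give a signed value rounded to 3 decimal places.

dq/dp = −2·718·p = -18811.6. At p = 13.1, q = 167584.02.
Ed = (dq/dp)·(p/q) = (-18811.6) × (13.1/167584.02) = -1.47049…

-1.470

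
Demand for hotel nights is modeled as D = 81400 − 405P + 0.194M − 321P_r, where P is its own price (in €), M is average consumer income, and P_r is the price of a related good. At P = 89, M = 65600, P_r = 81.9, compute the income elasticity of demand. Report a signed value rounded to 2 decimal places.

At the given values, D = 81400 − 405(89) + 0.194(65600) − 321(81.9) = 31791.5.
∂D/∂M = 0.194.
E = (0.194) × (65600/31791.5) = 0.4003…

0.40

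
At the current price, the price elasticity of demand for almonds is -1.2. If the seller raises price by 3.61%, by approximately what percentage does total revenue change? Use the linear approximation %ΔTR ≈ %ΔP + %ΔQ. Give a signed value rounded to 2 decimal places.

%ΔQ ≈ Ed × %ΔP = (-1.2) × (+3.61%) = -4.3320%
%ΔTR ≈ %ΔP + %ΔQ = (+3.61%) + (-4.3320%) = -0.7220%

-0.72%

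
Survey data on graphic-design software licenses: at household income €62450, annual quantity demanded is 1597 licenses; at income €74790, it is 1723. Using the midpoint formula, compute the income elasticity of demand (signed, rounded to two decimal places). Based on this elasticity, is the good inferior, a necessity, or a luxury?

0.42; necessity

%ΔQ = (1723 − 1597)/[( 1597 + 1723)/2] = 126/1660 = 0.075903…
%ΔIncome = (74790 − 62450)/[( 62450 + 74790)/2] = 12340/68620 = 0.179830…
E_income = (126/1660) / (12340/68620) = 0.4220…
0 < E_income < 1 ⇒ normal good, necessity.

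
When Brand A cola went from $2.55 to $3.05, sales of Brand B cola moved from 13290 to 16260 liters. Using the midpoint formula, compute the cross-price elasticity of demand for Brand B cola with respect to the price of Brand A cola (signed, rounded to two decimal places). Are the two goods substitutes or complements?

1.13; substitutes

%ΔQ_{Brand B cola} = (16260 − 13290)/avg = 2970/14775 = 0.201015…
%ΔP_{Brand A cola} = (3.05 − 2.55)/avg = 0.5/2.8 = 0.178571…
E_cross = (2970/14775) / (0.5/2.8) = 1.1256…
E_cross > 0 ⇒ the goods are substitutes.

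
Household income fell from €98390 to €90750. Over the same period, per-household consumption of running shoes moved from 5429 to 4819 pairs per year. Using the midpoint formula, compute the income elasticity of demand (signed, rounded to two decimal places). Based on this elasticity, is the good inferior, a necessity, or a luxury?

%ΔQ = (4819 − 5429)/[( 5429 + 4819)/2] = -610/5124 = -0.119047…
%ΔIncome = (90750 − 98390)/[( 98390 + 90750)/2] = -7640/94570 = -0.080786…
E_income = (-610/5124) / (-7640/94570) = 1.4736…
E_income > 1 ⇒ normal good, luxury.

1.47; luxury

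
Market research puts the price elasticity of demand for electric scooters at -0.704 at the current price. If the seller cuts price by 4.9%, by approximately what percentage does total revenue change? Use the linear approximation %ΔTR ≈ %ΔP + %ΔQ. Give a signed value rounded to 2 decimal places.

-1.45%

%ΔQ ≈ Ed × %ΔP = (-0.704) × (-4.9%) = +3.4496%
%ΔTR ≈ %ΔP + %ΔQ = (-4.9%) + (+3.4496%) = -1.4504%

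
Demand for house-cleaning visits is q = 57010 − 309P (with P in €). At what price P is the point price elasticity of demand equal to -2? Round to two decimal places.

123.00

Ed = −309P/(57010 − 309P). Set this equal to -2:
309P = 2·(57010 − 309P) ⇒ 309P(1 + 2) = 2·57010
P = 2·57010 / (309·3) = 122.9989…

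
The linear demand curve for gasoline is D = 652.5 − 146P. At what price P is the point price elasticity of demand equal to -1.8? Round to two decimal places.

Ed = −146P/(652.5 − 146P). Set this equal to -1.8:
146P = 1.8·(652.5 − 146P) ⇒ 146P(1 + 1.8) = 1.8·652.5
P = 1.8·652.5 / (146·2.8) = 2.8730…

2.87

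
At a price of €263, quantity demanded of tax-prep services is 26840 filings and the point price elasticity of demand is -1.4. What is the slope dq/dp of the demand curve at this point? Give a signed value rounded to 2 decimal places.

Ed = (dq/dp)·(p/q) ⇒ dq/dp = Ed·q/p = (-1.4)·26840/263 = -142.8745…

-142.87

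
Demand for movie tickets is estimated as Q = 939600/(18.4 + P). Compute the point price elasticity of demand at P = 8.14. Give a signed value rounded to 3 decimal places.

-0.307

dQ/dP = −939600/(18.4 + P)² = -1333.95. At P = 8.14, Q = 35403.2.
Ed = (dQ/dP)·(P/Q) = (-1333.95) × (8.14/35403.2) = -0.30670…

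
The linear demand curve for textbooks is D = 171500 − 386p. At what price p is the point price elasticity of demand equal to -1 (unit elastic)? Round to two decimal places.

Ed = −386p/(171500 − 386p). Set this equal to -1:
386p = 1·(171500 − 386p) ⇒ 386p(1 + 1) = 1·171500
p = 1·171500 / (386·2) = 222.1502…

222.15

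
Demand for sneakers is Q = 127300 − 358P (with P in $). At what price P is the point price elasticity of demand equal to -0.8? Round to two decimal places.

Ed = −358P/(127300 − 358P). Set this equal to -0.8:
358P = 0.8·(127300 − 358P) ⇒ 358P(1 + 0.8) = 0.8·127300
P = 0.8·127300 / (358·1.8) = 158.0384…

158.04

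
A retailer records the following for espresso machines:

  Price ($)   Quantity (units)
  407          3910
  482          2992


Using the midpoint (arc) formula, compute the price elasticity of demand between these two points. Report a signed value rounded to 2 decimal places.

%ΔQ = (2992 − 3910) / [(3910 + 2992)/2] = -918/3451 = -0.266009…
%ΔP = (482 − 407) / [(407 + 482)/2] = 75/444.5 = 0.168728…
Arc Ed = %ΔQ / %ΔP = (-918/3451) / (75/444.5) = -1.5765…

-1.58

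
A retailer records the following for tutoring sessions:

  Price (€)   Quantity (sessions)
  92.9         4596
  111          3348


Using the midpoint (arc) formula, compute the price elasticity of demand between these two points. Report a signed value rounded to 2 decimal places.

-1.77

%ΔQ = (3348 − 4596) / [(4596 + 3348)/2] = -1248/3972 = -0.314199…
%ΔP = (111 − 92.9) / [(92.9 + 111)/2] = 18.1/101.95 = 0.177538…
Arc Ed = %ΔQ / %ΔP = (-1248/3972) / (18.1/101.95) = -1.7697…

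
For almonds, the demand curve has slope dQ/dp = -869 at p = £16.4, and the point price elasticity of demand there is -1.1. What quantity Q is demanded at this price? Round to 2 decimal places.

Ed = (dQ/dp)·(p/Q) ⇒ Q = (dQ/dp)·p/Ed = (-869)·16.4/(-1.1) = 12956

12956.00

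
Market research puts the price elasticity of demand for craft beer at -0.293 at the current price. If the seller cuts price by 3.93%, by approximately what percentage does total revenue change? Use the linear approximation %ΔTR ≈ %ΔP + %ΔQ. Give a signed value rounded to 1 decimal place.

%ΔQ ≈ Ed × %ΔP = (-0.293) × (-3.93%) = +1.1515%
%ΔTR ≈ %ΔP + %ΔQ = (-3.93%) + (+1.1515%) = -2.7785%

-2.8%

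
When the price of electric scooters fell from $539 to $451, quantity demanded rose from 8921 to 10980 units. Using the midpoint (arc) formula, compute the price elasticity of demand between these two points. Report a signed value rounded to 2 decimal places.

%ΔQ = (10980 − 8921) / [(8921 + 10980)/2] = 2059/9950.5 = 0.206924…
%ΔP = (451 − 539) / [(539 + 451)/2] = -88/495 = -0.177777…
Arc Ed = %ΔQ / %ΔP = (2059/9950.5) / (-88/495) = -1.1639…

-1.16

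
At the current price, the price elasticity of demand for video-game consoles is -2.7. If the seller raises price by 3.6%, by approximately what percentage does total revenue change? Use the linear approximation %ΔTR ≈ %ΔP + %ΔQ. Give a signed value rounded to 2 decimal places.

-6.12%

%ΔQ ≈ Ed × %ΔP = (-2.7) × (+3.6%) = -9.7200%
%ΔTR ≈ %ΔP + %ΔQ = (+3.6%) + (-9.7200%) = -6.1200%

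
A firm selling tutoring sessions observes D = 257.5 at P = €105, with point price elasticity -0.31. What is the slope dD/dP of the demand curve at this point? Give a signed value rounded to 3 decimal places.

Ed = (dD/dP)·(P/D) ⇒ dD/dP = Ed·D/P = (-0.31)·257.5/105 = -0.76023…

-0.760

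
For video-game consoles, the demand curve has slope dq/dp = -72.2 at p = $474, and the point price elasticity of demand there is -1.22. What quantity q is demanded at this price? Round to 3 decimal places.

Ed = (dq/dp)·(p/q) ⇒ q = (dq/dp)·p/Ed = (-72.2)·474/(-1.22) = 28051.47540…

28051.475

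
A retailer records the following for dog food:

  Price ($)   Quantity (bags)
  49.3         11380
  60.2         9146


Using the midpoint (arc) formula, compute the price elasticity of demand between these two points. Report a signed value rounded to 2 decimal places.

%ΔQ = (9146 − 11380) / [(11380 + 9146)/2] = -2234/10263 = -0.217675…
%ΔP = (60.2 − 49.3) / [(49.3 + 60.2)/2] = 10.9/54.75 = 0.199086…
Arc Ed = %ΔQ / %ΔP = (-2234/10263) / (10.9/54.75) = -1.0933…

-1.09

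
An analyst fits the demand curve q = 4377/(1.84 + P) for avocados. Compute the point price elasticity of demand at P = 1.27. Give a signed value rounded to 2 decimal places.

dq/dP = −4377/(1.84 + P)² = -452.539. At P = 1.27, q = 1407.4.
Ed = (dq/dP)·(P/q) = (-452.539) × (1.27/1407.4) = -0.4083…

-0.41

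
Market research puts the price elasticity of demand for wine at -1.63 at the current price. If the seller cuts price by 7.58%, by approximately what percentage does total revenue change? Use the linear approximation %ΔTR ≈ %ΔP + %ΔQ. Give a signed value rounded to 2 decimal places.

+4.78%

%ΔQ ≈ Ed × %ΔP = (-1.63) × (-7.58%) = +12.3554%
%ΔTR ≈ %ΔP + %ΔQ = (-7.58%) + (+12.3554%) = +4.7754%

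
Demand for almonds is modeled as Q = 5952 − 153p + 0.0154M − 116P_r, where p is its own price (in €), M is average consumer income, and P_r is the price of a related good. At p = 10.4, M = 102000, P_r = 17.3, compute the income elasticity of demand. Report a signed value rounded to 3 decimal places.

0.400

At the given values, Q = 5952 − 153(10.4) + 0.0154(102000) − 116(17.3) = 3924.8.
∂Q/∂M = 0.0154.
E = (0.0154) × (102000/3924.8) = 0.40022…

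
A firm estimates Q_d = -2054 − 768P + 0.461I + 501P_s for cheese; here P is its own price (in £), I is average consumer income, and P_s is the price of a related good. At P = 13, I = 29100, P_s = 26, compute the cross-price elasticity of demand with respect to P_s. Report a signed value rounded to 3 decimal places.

0.904

At the given values, Q_d = -2054 − 768(13) + 0.461(29100) + 501(26) = 14403.1.
∂Q_d/∂P_s = 501.
E = (501) × (26/14403.1) = 0.90438…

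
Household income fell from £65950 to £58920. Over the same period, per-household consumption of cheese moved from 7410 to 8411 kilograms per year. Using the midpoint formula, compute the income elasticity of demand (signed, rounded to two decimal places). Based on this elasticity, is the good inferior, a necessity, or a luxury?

-1.12; inferior

%ΔQ = (8411 − 7410)/[( 7410 + 8411)/2] = 1001/7910.5 = 0.126540…
%ΔIncome = (58920 − 65950)/[( 65950 + 58920)/2] = -7030/62435 = -0.112597…
E_income = (1001/7910.5) / (-7030/62435) = -1.1238…
E_income < 0 ⇒ inferior good.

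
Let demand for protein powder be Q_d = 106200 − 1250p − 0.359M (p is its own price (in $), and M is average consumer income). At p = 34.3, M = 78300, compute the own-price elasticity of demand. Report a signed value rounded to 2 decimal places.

At the given values, Q_d = 106200 − 1250(34.3) − 0.359(78300) = 35215.3.
∂Q_d/∂p = −1250.
E = (-1250) × (34.3/35215.3) = -1.2175…

-1.22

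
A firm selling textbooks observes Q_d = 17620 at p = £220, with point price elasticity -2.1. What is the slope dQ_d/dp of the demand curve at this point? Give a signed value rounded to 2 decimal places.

-168.19

Ed = (dQ_d/dp)·(p/Q_d) ⇒ dQ_d/dp = Ed·Q_d/p = (-2.1)·17620/220 = -168.1909…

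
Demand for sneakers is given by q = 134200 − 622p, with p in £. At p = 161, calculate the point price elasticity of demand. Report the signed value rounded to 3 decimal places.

-2.940

dq/dp = −622. At p = 161, q = 134200 − 622(161) = 34058.
Ed = (dq/dp)·(p/q) = −622 × (161/34058) = -2.94033…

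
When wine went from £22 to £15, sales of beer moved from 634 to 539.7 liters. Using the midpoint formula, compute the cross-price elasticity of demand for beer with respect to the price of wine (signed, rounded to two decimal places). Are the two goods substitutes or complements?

%ΔQ_{beer} = (539.7 − 634)/avg = -94.3/586.85 = -0.160688…
%ΔP_{wine} = (15 − 22)/avg = -7/18.5 = -0.378378…
E_cross = (-94.3/586.85) / (-7/18.5) = 0.4246…
E_cross > 0 ⇒ the goods are substitutes.

0.42; substitutes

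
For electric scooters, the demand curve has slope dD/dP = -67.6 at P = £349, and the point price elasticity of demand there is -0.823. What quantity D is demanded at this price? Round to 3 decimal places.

Ed = (dD/dP)·(P/D) ⇒ D = (dD/dP)·P/Ed = (-67.6)·349/(-0.823) = 28666.34264…

28666.343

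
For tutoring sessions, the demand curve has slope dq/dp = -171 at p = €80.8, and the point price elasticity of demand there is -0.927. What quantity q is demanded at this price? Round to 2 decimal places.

14904.85

Ed = (dq/dp)·(p/q) ⇒ q = (dq/dp)·p/Ed = (-171)·80.8/(-0.927) = 14904.8543…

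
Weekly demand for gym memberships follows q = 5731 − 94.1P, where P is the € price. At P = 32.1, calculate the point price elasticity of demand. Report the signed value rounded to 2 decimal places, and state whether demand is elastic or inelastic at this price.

dq/dP = −94.1. At P = 32.1, q = 5731 − 94.1(32.1) = 2710.39.
Ed = (dq/dP)·(P/q) = −94.1 × (32.1/2710.39) = -1.1144…
|Ed| = 1.11 > 1, so demand is elastic.

-1.11; elastic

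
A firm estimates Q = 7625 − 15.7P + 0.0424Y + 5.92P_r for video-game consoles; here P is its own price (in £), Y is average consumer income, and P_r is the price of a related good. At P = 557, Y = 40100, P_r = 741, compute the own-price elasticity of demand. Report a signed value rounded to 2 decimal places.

-1.76

At the given values, Q = 7625 − 15.7(557) + 0.0424(40100) + 5.92(741) = 4967.06.
∂Q/∂P = −15.7.
E = (-15.7) × (557/4967.06) = -1.7605…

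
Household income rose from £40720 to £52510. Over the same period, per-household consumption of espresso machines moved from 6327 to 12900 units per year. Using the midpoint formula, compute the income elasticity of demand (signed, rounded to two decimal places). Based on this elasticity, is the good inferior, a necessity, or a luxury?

2.70; luxury

%ΔQ = (12900 − 6327)/[( 6327 + 12900)/2] = 6573/9613.5 = 0.683726…
%ΔIncome = (52510 − 40720)/[( 40720 + 52510)/2] = 11790/46615 = 0.252922…
E_income = (6573/9613.5) / (11790/46615) = 2.7032…
E_income > 1 ⇒ normal good, luxury.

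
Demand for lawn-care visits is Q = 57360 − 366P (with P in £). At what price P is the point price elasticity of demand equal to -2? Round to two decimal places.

104.48

Ed = −366P/(57360 − 366P). Set this equal to -2:
366P = 2·(57360 − 366P) ⇒ 366P(1 + 2) = 2·57360
P = 2·57360 / (366·3) = 104.4808…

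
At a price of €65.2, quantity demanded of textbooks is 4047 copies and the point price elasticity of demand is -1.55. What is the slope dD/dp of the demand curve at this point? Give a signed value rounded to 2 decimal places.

Ed = (dD/dp)·(p/D) ⇒ dD/dp = Ed·D/p = (-1.55)·4047/65.2 = -96.2093…

-96.21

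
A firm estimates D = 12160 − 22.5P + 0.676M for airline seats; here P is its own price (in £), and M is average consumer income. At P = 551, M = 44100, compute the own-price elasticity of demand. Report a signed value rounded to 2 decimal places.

-0.42

At the given values, D = 12160 − 22.5(551) + 0.676(44100) = 29574.1.
∂D/∂P = −22.5.
E = (-22.5) × (551/29574.1) = -0.4192…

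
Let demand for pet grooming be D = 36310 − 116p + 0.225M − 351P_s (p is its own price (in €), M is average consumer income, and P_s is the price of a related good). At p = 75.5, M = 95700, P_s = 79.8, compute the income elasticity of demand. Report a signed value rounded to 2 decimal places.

1.02

At the given values, D = 36310 − 116(75.5) + 0.225(95700) − 351(79.8) = 21074.7.
∂D/∂M = 0.225.
E = (0.225) × (95700/21074.7) = 1.0217…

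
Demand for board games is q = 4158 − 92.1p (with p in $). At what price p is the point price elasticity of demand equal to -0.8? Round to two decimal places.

Ed = −92.1p/(4158 − 92.1p). Set this equal to -0.8:
92.1p = 0.8·(4158 − 92.1p) ⇒ 92.1p(1 + 0.8) = 0.8·4158
p = 0.8·4158 / (92.1·1.8) = 20.0651…

20.07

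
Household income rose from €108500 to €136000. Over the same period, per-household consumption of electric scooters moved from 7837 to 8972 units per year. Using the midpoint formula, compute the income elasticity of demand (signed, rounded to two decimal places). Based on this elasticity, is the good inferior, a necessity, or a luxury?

0.60; necessity

%ΔQ = (8972 − 7837)/[( 7837 + 8972)/2] = 1135/8404.5 = 0.135046…
%ΔIncome = (136000 − 108500)/[( 108500 + 136000)/2] = 27500/122250 = 0.224948…
E_income = (1135/8404.5) / (27500/122250) = 0.6003…
0 < E_income < 1 ⇒ normal good, necessity.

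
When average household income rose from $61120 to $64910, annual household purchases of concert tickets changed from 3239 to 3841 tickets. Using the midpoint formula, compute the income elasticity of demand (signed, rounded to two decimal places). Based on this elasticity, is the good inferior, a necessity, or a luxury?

2.83; luxury

%ΔQ = (3841 − 3239)/[( 3239 + 3841)/2] = 602/3540 = 0.170056…
%ΔIncome = (64910 − 61120)/[( 61120 + 64910)/2] = 3790/63015 = 0.060144…
E_income = (602/3540) / (3790/63015) = 2.8274…
E_income > 1 ⇒ normal good, luxury.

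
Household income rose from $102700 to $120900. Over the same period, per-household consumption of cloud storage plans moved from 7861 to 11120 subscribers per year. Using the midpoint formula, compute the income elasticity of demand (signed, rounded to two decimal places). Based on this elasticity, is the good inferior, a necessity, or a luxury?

2.11; luxury

%ΔQ = (11120 − 7861)/[( 7861 + 11120)/2] = 3259/9490.5 = 0.343396…
%ΔIncome = (120900 − 102700)/[( 102700 + 120900)/2] = 18200/111800 = 0.162790…
E_income = (3259/9490.5) / (18200/111800) = 2.1094…
E_income > 1 ⇒ normal good, luxury.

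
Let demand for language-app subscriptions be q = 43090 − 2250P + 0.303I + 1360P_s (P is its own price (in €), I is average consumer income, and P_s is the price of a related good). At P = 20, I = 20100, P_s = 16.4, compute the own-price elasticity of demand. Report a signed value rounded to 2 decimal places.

At the given values, q = 43090 − 2250(20) + 0.303(20100) + 1360(16.4) = 26484.3.
∂q/∂P = −2250.
E = (-2250) × (20/26484.3) = -1.6991…

-1.70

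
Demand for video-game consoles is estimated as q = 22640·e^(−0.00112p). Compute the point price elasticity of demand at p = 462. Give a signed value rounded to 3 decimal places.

-0.517

dq/dp = −0.00112·q = -15.1138. At p = 462, q = 13494.4.
Ed = (dq/dp)·(p/q) = (-15.1138) × (462/13494.4) = -0.51744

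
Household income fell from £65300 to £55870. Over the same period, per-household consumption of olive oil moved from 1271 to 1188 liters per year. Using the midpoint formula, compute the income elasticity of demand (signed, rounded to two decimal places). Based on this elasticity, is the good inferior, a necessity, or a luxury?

%ΔQ = (1188 − 1271)/[( 1271 + 1188)/2] = -83/1229.5 = -0.067507…
%ΔIncome = (55870 − 65300)/[( 65300 + 55870)/2] = -9430/60585 = -0.155649…
E_income = (-83/1229.5) / (-9430/60585) = 0.4337…
0 < E_income < 1 ⇒ normal good, necessity.

0.43; necessity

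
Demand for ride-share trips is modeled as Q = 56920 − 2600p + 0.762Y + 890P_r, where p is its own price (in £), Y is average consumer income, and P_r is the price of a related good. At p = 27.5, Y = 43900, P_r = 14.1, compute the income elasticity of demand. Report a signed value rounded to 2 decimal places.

At the given values, Q = 56920 − 2600(27.5) + 0.762(43900) + 890(14.1) = 31420.8.
∂Q/∂Y = 0.762.
E = (0.762) × (43900/31420.8) = 1.0646…

1.06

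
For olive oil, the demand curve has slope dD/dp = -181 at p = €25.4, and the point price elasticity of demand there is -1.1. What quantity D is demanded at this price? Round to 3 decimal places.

Ed = (dD/dp)·(p/D) ⇒ D = (dD/dp)·p/Ed = (-181)·25.4/(-1.1) = 4179.45454…

4179.455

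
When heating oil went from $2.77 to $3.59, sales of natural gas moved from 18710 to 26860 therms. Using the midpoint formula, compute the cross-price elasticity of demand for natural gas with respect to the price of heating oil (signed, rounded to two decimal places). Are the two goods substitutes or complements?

%ΔQ_{natural gas} = (26860 − 18710)/avg = 8150/22785 = 0.357691…
%ΔP_{heating oil} = (3.59 − 2.77)/avg = 0.82/3.18 = 0.257861…
E_cross = (8150/22785) / (0.82/3.18) = 1.3871…
E_cross > 0 ⇒ the goods are substitutes.

1.39; substitutes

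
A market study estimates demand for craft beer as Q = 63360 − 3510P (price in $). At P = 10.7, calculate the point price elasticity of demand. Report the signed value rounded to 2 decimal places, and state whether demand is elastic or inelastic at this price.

-1.46; elastic

dQ/dP = −3510. At P = 10.7, Q = 63360 − 3510(10.7) = 25803.
Ed = (dQ/dP)·(P/Q) = −3510 × (10.7/25803) = -1.4555…
|Ed| = 1.46 > 1, so demand is elastic.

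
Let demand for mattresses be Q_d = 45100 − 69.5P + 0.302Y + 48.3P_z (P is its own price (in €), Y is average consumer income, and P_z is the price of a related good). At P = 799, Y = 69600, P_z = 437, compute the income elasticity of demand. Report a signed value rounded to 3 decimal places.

0.663

At the given values, Q_d = 45100 − 69.5(799) + 0.302(69600) + 48.3(437) = 31695.8.
∂Q_d/∂Y = 0.302.
E = (0.302) × (69600/31695.8) = 0.66315…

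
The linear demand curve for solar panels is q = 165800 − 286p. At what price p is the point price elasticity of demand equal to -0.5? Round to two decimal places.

Ed = −286p/(165800 − 286p). Set this equal to -0.5:
286p = 0.5·(165800 − 286p) ⇒ 286p(1 + 0.5) = 0.5·165800
p = 0.5·165800 / (286·1.5) = 193.2400…

193.24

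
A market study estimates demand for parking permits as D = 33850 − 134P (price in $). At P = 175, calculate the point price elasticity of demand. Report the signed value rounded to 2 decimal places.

dD/dP = −134. At P = 175, D = 33850 − 134(175) = 10400.
Ed = (dD/dP)·(P/D) = −134 × (175/10400) = -2.2548…

-2.25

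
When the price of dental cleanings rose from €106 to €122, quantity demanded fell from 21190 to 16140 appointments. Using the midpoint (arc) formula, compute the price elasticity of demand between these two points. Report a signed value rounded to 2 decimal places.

-1.93

%ΔQ = (16140 − 21190) / [(21190 + 16140)/2] = -5050/18665 = -0.270559…
%ΔP = (122 − 106) / [(106 + 122)/2] = 16/114 = 0.140350…
Arc Ed = %ΔQ / %ΔP = (-5050/18665) / (16/114) = -1.9277…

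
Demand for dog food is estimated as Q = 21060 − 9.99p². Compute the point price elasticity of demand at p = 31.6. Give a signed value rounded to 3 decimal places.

dQ/dp = −2·9.99·p = -631.368. At p = 31.6, Q = 11084.3856.
Ed = (dQ/dp)·(p/Q) = (-631.368) × (31.6/11084.3856) = -1.79993…

-1.800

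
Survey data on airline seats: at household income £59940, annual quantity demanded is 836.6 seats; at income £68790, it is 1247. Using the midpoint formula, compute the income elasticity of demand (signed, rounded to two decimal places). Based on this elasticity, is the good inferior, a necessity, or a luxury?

%ΔQ = (1247 − 836.6)/[( 836.6 + 1247)/2] = 410.4/1041.8 = 0.393933…
%ΔIncome = (68790 − 59940)/[( 59940 + 68790)/2] = 8850/64365 = 0.137497…
E_income = (410.4/1041.8) / (8850/64365) = 2.8650…
E_income > 1 ⇒ normal good, luxury.

2.87; luxury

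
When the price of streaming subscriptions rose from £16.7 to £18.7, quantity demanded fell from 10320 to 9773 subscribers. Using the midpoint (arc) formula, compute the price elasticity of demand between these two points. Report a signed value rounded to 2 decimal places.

-0.48

%ΔQ = (9773 − 10320) / [(10320 + 9773)/2] = -547/10046.5 = -0.054446…
%ΔP = (18.7 − 16.7) / [(16.7 + 18.7)/2] = 2/17.7 = 0.112994…
Arc Ed = %ΔQ / %ΔP = (-547/10046.5) / (2/17.7) = -0.4818…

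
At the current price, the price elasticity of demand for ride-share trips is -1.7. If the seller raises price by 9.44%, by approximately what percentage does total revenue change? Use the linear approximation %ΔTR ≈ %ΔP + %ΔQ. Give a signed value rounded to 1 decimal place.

-6.6%

%ΔQ ≈ Ed × %ΔP = (-1.7) × (+9.44%) = -16.0480%
%ΔTR ≈ %ΔP + %ΔQ = (+9.44%) + (-16.0480%) = -6.6080%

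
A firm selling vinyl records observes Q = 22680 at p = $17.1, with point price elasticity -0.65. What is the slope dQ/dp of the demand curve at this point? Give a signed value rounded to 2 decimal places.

-862.11

Ed = (dQ/dp)·(p/Q) ⇒ dQ/dp = Ed·Q/p = (-0.65)·22680/17.1 = -862.1052…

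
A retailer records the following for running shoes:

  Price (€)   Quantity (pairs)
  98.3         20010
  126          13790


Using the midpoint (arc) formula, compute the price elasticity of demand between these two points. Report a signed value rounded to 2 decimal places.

%ΔQ = (13790 − 20010) / [(20010 + 13790)/2] = -6220/16900 = -0.368047…
%ΔP = (126 − 98.3) / [(98.3 + 126)/2] = 27.7/112.15 = 0.246990…
Arc Ed = %ΔQ / %ΔP = (-6220/16900) / (27.7/112.15) = -1.4901…

-1.49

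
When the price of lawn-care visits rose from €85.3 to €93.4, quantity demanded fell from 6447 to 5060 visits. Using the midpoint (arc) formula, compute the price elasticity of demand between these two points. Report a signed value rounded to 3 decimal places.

%ΔQ = (5060 − 6447) / [(6447 + 5060)/2] = -1387/5753.5 = -0.241070…
%ΔP = (93.4 − 85.3) / [(85.3 + 93.4)/2] = 8.1/89.35 = 0.090654…
Arc Ed = %ΔQ / %ΔP = (-1387/5753.5) / (8.1/89.35) = -2.65921…

-2.659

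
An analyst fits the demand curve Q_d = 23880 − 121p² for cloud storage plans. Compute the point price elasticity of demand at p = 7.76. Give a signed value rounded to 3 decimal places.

dQ_d/dp = −2·121·p = -1877.92. At p = 7.76, Q_d = 16593.6704.
Ed = (dQ_d/dp)·(p/Q_d) = (-1877.92) × (7.76/16593.6704) = -0.87820…

-0.878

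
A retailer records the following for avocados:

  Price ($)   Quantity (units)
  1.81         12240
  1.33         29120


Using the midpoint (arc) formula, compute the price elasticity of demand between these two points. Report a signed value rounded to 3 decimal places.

%ΔQ = (29120 − 12240) / [(12240 + 29120)/2] = 16880/20680 = 0.816247…
%ΔP = (1.33 − 1.81) / [(1.81 + 1.33)/2] = -0.48/1.57 = -0.305732…
Arc Ed = %ΔQ / %ΔP = (16880/20680) / (-0.48/1.57) = -2.66980…

-2.670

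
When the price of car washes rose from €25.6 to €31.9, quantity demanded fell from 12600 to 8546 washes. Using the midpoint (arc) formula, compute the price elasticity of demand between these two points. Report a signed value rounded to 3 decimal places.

%ΔQ = (8546 − 12600) / [(12600 + 8546)/2] = -4054/10573 = -0.383429…
%ΔP = (31.9 − 25.6) / [(25.6 + 31.9)/2] = 6.3/28.75 = 0.219130…
Arc Ed = %ΔQ / %ΔP = (-4054/10573) / (6.3/28.75) = -1.74977…

-1.750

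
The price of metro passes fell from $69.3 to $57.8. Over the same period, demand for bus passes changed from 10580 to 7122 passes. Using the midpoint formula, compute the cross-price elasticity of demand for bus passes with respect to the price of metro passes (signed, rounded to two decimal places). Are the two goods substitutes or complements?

2.16; substitutes

%ΔQ_{bus passes} = (7122 − 10580)/avg = -3458/8851 = -0.390690…
%ΔP_{metro passes} = (57.8 − 69.3)/avg = -11.5/63.55 = -0.180959…
E_cross = (-3458/8851) / (-11.5/63.55) = 2.1589…
E_cross > 0 ⇒ the goods are substitutes.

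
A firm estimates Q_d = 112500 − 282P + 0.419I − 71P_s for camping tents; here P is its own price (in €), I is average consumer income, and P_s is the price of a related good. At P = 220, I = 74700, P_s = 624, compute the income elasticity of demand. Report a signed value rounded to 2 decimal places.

At the given values, Q_d = 112500 − 282(220) + 0.419(74700) − 71(624) = 37455.3.
∂Q_d/∂I = 0.419.
E = (0.419) × (74700/37455.3) = 0.8356…

0.84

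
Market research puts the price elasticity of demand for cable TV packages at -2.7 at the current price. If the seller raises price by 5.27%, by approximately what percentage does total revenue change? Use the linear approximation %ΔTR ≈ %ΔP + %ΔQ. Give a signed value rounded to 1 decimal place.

-9.0%

%ΔQ ≈ Ed × %ΔP = (-2.7) × (+5.27%) = -14.2290%
%ΔTR ≈ %ΔP + %ΔQ = (+5.27%) + (-14.2290%) = -8.9590%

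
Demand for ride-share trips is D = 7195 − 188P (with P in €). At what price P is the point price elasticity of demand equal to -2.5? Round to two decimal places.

27.34

Ed = −188P/(7195 − 188P). Set this equal to -2.5:
188P = 2.5·(7195 − 188P) ⇒ 188P(1 + 2.5) = 2.5·7195
P = 2.5·7195 / (188·3.5) = 27.3366…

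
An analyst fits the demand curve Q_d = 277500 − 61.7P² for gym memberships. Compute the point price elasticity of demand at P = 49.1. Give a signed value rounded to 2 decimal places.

dQ_d/dP = −2·61.7·P = -6058.94. At P = 49.1, Q_d = 128753.023.
Ed = (dQ_d/dP)·(P/Q_d) = (-6058.94) × (49.1/128753.023) = -2.3105…

-2.31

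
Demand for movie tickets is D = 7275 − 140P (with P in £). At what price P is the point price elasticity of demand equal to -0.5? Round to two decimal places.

17.32

Ed = −140P/(7275 − 140P). Set this equal to -0.5:
140P = 0.5·(7275 − 140P) ⇒ 140P(1 + 0.5) = 0.5·7275
P = 0.5·7275 / (140·1.5) = 17.3214…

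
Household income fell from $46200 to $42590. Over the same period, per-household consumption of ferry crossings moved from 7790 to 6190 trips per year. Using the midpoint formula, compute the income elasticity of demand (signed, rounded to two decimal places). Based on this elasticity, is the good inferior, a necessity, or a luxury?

%ΔQ = (6190 − 7790)/[( 7790 + 6190)/2] = -1600/6990 = -0.228898…
%ΔIncome = (42590 − 46200)/[( 46200 + 42590)/2] = -3610/44395 = -0.081315…
E_income = (-1600/6990) / (-3610/44395) = 2.8149…
E_income > 1 ⇒ normal good, luxury.

2.81; luxury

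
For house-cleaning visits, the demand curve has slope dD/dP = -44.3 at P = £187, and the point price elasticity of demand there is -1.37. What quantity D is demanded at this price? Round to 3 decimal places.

6046.788

Ed = (dD/dP)·(P/D) ⇒ D = (dD/dP)·P/Ed = (-44.3)·187/(-1.37) = 6046.78832…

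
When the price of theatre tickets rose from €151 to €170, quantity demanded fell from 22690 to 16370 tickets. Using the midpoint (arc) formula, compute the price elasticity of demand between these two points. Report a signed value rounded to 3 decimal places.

-2.734

%ΔQ = (16370 − 22690) / [(22690 + 16370)/2] = -6320/19530 = -0.323604…
%ΔP = (170 − 151) / [(151 + 170)/2] = 19/160.5 = 0.118380…
Arc Ed = %ΔQ / %ΔP = (-6320/19530) / (19/160.5) = -2.73360…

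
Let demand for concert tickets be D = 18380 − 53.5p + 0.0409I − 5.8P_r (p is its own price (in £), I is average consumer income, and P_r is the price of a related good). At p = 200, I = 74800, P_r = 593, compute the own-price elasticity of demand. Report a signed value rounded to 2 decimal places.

-1.47

At the given values, D = 18380 − 53.5(200) + 0.0409(74800) − 5.8(593) = 7299.92.
∂D/∂p = −53.5.
E = (-53.5) × (200/7299.92) = -1.4657…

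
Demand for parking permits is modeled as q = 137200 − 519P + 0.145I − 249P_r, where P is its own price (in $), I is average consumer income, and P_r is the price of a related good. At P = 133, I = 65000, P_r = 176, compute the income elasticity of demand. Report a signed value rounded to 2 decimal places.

At the given values, q = 137200 − 519(133) + 0.145(65000) − 249(176) = 33774.
∂q/∂I = 0.145.
E = (0.145) × (65000/33774) = 0.2790…

0.28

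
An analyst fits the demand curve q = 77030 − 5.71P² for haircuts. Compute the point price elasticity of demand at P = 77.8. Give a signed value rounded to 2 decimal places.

-1.63

dq/dP = −2·5.71·P = -888.476. At P = 77.8, q = 42468.2836.
Ed = (dq/dP)·(P/q) = (-888.476) × (77.8/42468.2836) = -1.6276…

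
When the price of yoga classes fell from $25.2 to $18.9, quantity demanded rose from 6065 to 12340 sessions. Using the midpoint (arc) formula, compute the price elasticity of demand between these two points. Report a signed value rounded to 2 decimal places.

-2.39

%ΔQ = (12340 − 6065) / [(6065 + 12340)/2] = 6275/9202.5 = 0.681879…
%ΔP = (18.9 − 25.2) / [(25.2 + 18.9)/2] = -6.3/22.05 = -0.285714…
Arc Ed = %ΔQ / %ΔP = (6275/9202.5) / (-6.3/22.05) = -2.3865…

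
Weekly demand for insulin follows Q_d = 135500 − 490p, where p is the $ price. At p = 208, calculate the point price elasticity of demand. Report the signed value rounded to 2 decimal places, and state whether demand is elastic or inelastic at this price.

-3.04; elastic

dQ_d/dp = −490. At p = 208, Q_d = 135500 − 490(208) = 33580.
Ed = (dQ_d/dp)·(p/Q_d) = −490 × (208/33580) = -3.0351…
|Ed| = 3.04 > 1, so demand is elastic.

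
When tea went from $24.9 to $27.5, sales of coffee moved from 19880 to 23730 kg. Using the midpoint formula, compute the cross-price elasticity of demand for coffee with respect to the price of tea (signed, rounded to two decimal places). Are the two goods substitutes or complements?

1.78; substitutes

%ΔQ_{coffee} = (23730 − 19880)/avg = 3850/21805 = 0.176565…
%ΔP_{tea} = (27.5 − 24.9)/avg = 2.6/26.2 = 0.099236…
E_cross = (3850/21805) / (2.6/26.2) = 1.7792…
E_cross > 0 ⇒ the goods are substitutes.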